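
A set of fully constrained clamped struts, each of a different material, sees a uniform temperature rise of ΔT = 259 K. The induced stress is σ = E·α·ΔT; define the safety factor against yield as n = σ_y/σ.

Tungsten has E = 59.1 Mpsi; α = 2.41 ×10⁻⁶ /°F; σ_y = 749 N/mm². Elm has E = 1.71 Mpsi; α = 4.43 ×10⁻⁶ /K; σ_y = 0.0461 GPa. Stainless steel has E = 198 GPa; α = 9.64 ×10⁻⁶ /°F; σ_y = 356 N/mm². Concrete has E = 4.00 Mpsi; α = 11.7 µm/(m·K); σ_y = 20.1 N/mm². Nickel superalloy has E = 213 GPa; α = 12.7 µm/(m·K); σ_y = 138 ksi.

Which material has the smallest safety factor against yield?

concrete

In consistent units (E in GPa, α in ×10⁻⁶/K, σ_y in MPa):
  tungsten: E = 407.5, α = 4.34, σ_y = 749.0 → σ = 458 MPa, n = 1.64
  elm: E = 11.79, α = 4.43, σ_y = 46.10 → σ = 13.5 MPa, n = 3.41
  stainless steel: E = 198.0, α = 17.4, σ_y = 356.0 → σ = 890 MPa, n = 0.400
  concrete: E = 27.58, α = 11.7, σ_y = 20.10 → σ = 83.6 MPa, n = 0.241
  nickel superalloy: E = 213.0, α = 12.7, σ_y = 951.5 → σ = 701 MPa, n = 1.36
Concrete has the lowest safety factor, n = 0.241.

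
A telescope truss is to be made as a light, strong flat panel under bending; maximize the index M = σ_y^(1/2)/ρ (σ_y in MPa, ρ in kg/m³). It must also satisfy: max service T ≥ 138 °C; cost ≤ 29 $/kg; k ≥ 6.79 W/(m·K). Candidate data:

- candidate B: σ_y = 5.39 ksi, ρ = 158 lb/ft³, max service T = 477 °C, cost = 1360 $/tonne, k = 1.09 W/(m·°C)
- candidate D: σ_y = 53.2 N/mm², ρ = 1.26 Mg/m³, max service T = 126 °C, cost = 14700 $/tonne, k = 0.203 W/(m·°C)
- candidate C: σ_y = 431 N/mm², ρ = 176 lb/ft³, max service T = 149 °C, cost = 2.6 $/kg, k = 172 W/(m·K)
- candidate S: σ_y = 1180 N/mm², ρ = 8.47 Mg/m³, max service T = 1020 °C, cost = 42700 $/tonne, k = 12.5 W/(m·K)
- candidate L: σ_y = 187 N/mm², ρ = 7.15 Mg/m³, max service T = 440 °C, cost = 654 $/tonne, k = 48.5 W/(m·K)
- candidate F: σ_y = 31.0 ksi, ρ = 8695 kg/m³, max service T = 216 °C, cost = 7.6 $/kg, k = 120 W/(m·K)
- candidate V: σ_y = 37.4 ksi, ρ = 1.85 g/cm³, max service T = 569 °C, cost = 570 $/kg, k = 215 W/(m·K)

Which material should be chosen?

Screen on constraints: max service T ≥ 138 °C; cost ≤ 29 $/kg; k ≥ 6.79 W/(m·K). Survivors: candidate C, candidate L, candidate F.
After converting to SI:
  candidate C: σ_y = 431.0 MPa, ρ = 2819 kg/m³
  candidate L: σ_y = 187.0 MPa, ρ = 7150 kg/m³
  candidate F: σ_y = 213.7 MPa, ρ = 8695 kg/m³
  candidate C: M = 7.36×10⁻³
  candidate L: M = 1.91×10⁻³
  candidate F: M = 1.68×10⁻³
Candidate C ranks first.

candidate C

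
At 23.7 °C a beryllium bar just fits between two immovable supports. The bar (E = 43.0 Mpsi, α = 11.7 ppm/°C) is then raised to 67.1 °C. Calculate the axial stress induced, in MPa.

E = 43.0 Mpsi = 296.5 GPa.
ΔT = 43.40 K. Constrained thermal stress σ = E·α·ΔT = 296.5×10³ MPa × 11.7×10⁻⁶ × 43.40 = 151 MPa (compressive).

151 MPa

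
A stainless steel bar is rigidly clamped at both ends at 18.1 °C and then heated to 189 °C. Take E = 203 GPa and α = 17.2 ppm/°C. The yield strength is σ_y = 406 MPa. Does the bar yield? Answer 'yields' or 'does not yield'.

yields

ΔT = 170.9 K. Constrained thermal stress σ = E·α·ΔT = 203.0×10³ MPa × 17.2×10⁻⁶ × 170.9 = 597 MPa (compressive).
Compare to σ_y = 406 MPa: σ ≥ σ_y, so it yields.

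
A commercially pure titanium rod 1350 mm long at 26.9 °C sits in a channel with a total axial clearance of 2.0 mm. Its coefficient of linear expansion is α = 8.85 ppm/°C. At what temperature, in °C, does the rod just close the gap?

194 °C

α·L₀·ΔT = 2.0 mm ⇒ ΔT = 2.0 / (8.85×10⁻⁶ × 1350.0) = 167.4 K.
T = 26.9 + 167.4 = 194.3 °C.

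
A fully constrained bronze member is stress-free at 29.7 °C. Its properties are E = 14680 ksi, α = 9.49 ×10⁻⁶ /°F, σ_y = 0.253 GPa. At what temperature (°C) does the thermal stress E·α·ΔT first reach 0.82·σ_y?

150 °C

E = 14680 ksi = 101.2 GPa.
α = 9.49×10⁻⁶/°F × 9/5 = 17.1×10⁻⁶/K.
σ_y = 0.253 GPa = 253.0 MPa.
E·α·ΔT = 207.5 MPa ⇒ ΔT = 207.5 / (101.2×10³ × 17.1×10⁻⁶) = 120.0 K.
T = 29.7 + 120.0 = 149.7 °C.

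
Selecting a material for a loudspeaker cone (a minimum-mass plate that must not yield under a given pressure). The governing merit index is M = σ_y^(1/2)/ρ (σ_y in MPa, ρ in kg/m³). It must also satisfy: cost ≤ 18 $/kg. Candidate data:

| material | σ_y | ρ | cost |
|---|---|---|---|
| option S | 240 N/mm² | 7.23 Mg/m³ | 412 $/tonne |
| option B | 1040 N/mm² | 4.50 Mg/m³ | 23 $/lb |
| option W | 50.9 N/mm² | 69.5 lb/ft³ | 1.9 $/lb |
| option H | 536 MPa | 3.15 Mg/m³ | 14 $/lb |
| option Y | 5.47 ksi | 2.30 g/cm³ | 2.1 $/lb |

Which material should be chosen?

option W

Screen on constraints: cost ≤ 18 $/kg. Survivors: option S, option W, option Y.
After converting to SI:
  option S: σ_y = 240.0 MPa, ρ = 7230 kg/m³
  option W: σ_y = 50.90 MPa, ρ = 1113 kg/m³
  option Y: σ_y = 37.71 MPa, ρ = 2300 kg/m³
  option W: M = 6.41×10⁻³
  option Y: M = 2.67×10⁻³
  option S: M = 2.14×10⁻³
The maximum is for option W.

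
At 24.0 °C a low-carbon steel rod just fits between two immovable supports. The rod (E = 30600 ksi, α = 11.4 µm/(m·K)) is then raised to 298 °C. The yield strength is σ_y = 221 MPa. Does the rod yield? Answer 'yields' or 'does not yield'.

yields

E = 30600 ksi = 211.0 GPa.
ΔT = 274.0 K. Constrained thermal stress σ = E·α·ΔT = 211.0×10³ MPa × 11.4×10⁻⁶ × 274.0 = 659 MPa (compressive).
Compare to σ_y = 221 MPa: σ ≥ σ_y, so it yields.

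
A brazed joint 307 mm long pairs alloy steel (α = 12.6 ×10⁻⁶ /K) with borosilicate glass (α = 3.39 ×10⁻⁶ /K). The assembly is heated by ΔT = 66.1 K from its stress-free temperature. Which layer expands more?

alloy steel

α(alloy steel) = 12.6×10⁻⁶/K vs α(borosilicate glass) = 3.39×10⁻⁶/K.
Higher α expands more for the same ΔT: alloy steel.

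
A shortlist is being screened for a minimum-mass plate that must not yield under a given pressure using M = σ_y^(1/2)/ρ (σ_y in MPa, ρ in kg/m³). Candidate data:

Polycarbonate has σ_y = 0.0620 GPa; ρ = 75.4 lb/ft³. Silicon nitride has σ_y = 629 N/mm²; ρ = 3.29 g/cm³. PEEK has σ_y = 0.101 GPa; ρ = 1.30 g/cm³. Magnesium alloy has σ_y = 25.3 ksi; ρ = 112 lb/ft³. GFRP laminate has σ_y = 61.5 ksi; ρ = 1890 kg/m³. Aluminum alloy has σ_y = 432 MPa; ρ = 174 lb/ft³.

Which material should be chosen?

GFRP laminate

Convert each candidate to consistent units, then evaluate M:
  polycarbonate: σ_y = 62.00 MPa, ρ = 1208 kg/m³
  silicon nitride: σ_y = 629.0 MPa, ρ = 3290 kg/m³
  PEEK: σ_y = 101.0 MPa, ρ = 1300 kg/m³
  magnesium alloy: σ_y = 174.4 MPa, ρ = 1794 kg/m³
  GFRP laminate: σ_y = 424.0 MPa, ρ = 1890 kg/m³
  aluminum alloy: σ_y = 432.0 MPa, ρ = 2787 kg/m³
  GFRP laminate: M = 10.9×10⁻³
  PEEK: M = 7.73×10⁻³
  silicon nitride: M = 7.62×10⁻³
  aluminum alloy: M = 7.46×10⁻³
  magnesium alloy: M = 7.36×10⁻³
  polycarbonate: M = 6.52×10⁻³
GFRP laminate ranks first.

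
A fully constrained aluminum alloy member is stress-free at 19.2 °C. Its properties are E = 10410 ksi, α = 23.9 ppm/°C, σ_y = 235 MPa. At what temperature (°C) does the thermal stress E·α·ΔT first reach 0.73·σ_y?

E = 10410 ksi = 71.77 GPa.
E·α·ΔT = 171.5 MPa ⇒ ΔT = 171.5 / (71.77×10³ × 23.9×10⁻⁶) = 100.0 K.
T = 19.2 + 100.0 = 119.2 °C.

119 °C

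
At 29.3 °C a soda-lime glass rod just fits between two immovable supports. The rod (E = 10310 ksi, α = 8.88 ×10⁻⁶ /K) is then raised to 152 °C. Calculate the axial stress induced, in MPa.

E = 10310 ksi = 71.08 GPa.
ΔT = 122.7 K. Constrained thermal stress σ = E·α·ΔT = 71.08×10³ MPa × 8.88×10⁻⁶ × 122.7 = 77.5 MPa (compressive).

77.5 MPa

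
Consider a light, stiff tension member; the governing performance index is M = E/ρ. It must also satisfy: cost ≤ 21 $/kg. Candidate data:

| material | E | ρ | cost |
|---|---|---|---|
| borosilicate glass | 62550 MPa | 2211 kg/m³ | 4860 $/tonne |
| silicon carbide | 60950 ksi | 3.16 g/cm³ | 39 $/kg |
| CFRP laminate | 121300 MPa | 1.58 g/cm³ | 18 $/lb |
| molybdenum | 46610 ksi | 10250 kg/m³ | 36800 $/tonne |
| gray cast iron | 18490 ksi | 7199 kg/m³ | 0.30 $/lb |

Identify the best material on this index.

borosilicate glass

Screen on constraints: cost ≤ 21 $/kg. Survivors: borosilicate glass, gray cast iron.
Convert each candidate to consistent units, then evaluate M:
  borosilicate glass: E = 62.55 GPa, ρ = 2211 kg/m³
  gray cast iron: E = 127.5 GPa, ρ = 7199 kg/m³
  borosilicate glass: M = 28.3 MN·m/kg
  gray cast iron: M = 17.7 MN·m/kg
Borosilicate glass has the largest M.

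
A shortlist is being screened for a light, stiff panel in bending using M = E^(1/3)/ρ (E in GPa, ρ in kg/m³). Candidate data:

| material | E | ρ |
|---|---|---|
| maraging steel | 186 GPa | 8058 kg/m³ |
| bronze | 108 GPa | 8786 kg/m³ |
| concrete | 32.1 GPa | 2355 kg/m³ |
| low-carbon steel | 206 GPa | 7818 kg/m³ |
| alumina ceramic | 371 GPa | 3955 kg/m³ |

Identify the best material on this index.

Evaluate M for each candidate:
  alumina ceramic: M = 1.82×10⁻³
  concrete: M = 1.35×10⁻³
  low-carbon steel: M = 0.755×10⁻³
  maraging steel: M = 0.708×10⁻³
  bronze: M = 0.542×10⁻³
Alumina ceramic has the largest M.

alumina ceramic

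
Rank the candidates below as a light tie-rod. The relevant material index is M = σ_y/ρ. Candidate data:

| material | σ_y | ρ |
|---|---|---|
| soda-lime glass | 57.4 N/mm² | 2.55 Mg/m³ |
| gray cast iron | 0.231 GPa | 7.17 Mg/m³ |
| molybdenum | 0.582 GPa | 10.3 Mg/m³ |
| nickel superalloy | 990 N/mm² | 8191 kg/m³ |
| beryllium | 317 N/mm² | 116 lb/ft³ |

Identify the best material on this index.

beryllium

Putting every candidate on a common basis:
  soda-lime glass: σ_y = 57.40 MPa, ρ = 2550 kg/m³
  gray cast iron: σ_y = 231.0 MPa, ρ = 7170 kg/m³
  molybdenum: σ_y = 582.0 MPa, ρ = 10300 kg/m³
  nickel superalloy: σ_y = 990.0 MPa, ρ = 8191 kg/m³
  beryllium: σ_y = 317.0 MPa, ρ = 1858 kg/m³
  beryllium: M = 171 kN·m/kg
  nickel superalloy: M = 121 kN·m/kg
  molybdenum: M = 56.5 kN·m/kg
  gray cast iron: M = 32.2 kN·m/kg
  soda-lime glass: M = 22.5 kN·m/kg
Beryllium ranks first.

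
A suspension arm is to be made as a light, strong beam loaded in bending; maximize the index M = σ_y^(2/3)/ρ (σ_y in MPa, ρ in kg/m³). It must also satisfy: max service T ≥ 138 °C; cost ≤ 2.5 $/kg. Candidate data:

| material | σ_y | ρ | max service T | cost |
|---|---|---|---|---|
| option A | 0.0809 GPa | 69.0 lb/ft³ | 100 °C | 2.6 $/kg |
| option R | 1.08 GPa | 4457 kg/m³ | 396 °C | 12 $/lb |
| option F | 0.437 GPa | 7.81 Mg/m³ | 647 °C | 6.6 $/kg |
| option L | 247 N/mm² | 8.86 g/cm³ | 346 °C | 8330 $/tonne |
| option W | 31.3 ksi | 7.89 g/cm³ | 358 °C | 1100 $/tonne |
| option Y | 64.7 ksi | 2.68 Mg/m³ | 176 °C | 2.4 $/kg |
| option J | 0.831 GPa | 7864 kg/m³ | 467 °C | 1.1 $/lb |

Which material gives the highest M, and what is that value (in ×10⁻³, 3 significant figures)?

Screen on constraints: max service T ≥ 138 °C; cost ≤ 2.5 $/kg. Survivors: option W, option Y, option J.
After converting to SI:
  option W: σ_y = 215.8 MPa, ρ = 7890 kg/m³
  option Y: σ_y = 446.1 MPa, ρ = 2680 kg/m³
  option J: σ_y = 831.0 MPa, ρ = 7864 kg/m³
  option Y: M = 21.8×10⁻³
  option J: M = 11.2×10⁻³
  option W: M = 4.56×10⁻³
The maximum is for option Y.

option Y, M = 21.8×10⁻³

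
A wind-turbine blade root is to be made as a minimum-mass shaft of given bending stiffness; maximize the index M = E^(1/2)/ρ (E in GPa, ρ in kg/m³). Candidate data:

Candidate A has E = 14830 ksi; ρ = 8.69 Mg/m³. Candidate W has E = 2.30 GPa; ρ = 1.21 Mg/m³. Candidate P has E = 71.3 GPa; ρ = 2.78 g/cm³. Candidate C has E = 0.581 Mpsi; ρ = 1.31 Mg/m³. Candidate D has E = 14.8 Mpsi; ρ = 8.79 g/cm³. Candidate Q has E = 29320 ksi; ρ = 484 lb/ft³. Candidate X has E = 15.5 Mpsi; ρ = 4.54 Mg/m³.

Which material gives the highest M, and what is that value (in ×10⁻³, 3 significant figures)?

candidate P, M = 3.04×10⁻³

Convert each candidate to consistent units, then evaluate M:
  candidate A: E = 102.2 GPa, ρ = 8690 kg/m³
  candidate W: E = 2.300 GPa, ρ = 1210 kg/m³
  candidate P: E = 71.30 GPa, ρ = 2780 kg/m³
  candidate C: E = 4.006 GPa, ρ = 1310 kg/m³
  candidate D: E = 102.0 GPa, ρ = 8790 kg/m³
  candidate Q: E = 202.2 GPa, ρ = 7753 kg/m³
  candidate X: E = 106.9 GPa, ρ = 4540 kg/m³
  candidate P: M = 3.04×10⁻³
  candidate X: M = 2.28×10⁻³
  candidate Q: M = 1.83×10⁻³
  candidate C: M = 1.53×10⁻³
  candidate W: M = 1.25×10⁻³
  candidate A: M = 1.16×10⁻³
  candidate D: M = 1.15×10⁻³
Highest index: candidate P.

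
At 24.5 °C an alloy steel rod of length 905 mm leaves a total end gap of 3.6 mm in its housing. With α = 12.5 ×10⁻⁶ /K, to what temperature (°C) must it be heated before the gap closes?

α·L₀·ΔT = 3.6 mm ⇒ ΔT = 3.6 / (12.5×10⁻⁶ × 905.0) = 318.2 K.
T = 24.5 + 318.2 = 342.7 °C.

343 °C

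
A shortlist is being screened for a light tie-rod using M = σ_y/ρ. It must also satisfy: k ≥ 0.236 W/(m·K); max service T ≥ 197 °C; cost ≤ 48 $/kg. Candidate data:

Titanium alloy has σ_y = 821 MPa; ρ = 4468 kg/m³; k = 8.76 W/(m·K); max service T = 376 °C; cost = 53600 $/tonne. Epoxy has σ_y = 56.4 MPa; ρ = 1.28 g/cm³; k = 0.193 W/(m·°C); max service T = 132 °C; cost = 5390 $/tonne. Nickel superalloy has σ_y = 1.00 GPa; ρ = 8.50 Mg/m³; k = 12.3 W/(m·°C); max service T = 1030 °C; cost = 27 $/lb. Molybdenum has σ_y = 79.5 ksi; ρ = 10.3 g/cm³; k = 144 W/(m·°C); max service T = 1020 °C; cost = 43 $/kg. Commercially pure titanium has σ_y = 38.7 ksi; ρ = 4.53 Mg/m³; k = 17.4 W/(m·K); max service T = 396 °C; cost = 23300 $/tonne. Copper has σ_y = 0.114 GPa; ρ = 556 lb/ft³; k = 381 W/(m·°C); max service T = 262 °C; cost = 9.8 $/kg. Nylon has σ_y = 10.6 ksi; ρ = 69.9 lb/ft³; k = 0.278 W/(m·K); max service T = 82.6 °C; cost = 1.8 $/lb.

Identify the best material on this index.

Screen on constraints: k ≥ 0.236 W/(m·K); max service T ≥ 197 °C; cost ≤ 48 $/kg. Survivors: molybdenum, commercially pure titanium, copper.
After converting to SI:
  molybdenum: σ_y = 548.1 MPa, ρ = 10300 kg/m³
  commercially pure titanium: σ_y = 266.8 MPa, ρ = 4530 kg/m³
  copper: σ_y = 114.0 MPa, ρ = 8906 kg/m³
  commercially pure titanium: M = 58.9 kN·m/kg
  molybdenum: M = 53.2 kN·m/kg
  copper: M = 12.8 kN·m/kg
Commercially pure titanium ranks first.

commercially pure titanium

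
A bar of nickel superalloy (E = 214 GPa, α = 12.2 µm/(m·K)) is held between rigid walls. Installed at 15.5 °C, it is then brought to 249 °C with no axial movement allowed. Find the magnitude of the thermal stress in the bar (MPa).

ΔT = 233.5 K. Constrained thermal stress σ = E·α·ΔT = 214.0×10³ MPa × 12.2×10⁻⁶ × 233.5 = 610 MPa (compressive).

610 MPa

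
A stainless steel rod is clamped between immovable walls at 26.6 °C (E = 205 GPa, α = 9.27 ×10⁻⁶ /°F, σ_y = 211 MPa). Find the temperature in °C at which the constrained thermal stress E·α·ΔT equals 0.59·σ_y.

α = 9.27×10⁻⁶/°F × 9/5 = 16.7×10⁻⁶/K.
E·α·ΔT = 124.5 MPa ⇒ ΔT = 124.5 / (205.0×10³ × 16.7×10⁻⁶) = 36.39 K.
T = 26.6 + 36.39 = 62.99 °C.

63.0 °C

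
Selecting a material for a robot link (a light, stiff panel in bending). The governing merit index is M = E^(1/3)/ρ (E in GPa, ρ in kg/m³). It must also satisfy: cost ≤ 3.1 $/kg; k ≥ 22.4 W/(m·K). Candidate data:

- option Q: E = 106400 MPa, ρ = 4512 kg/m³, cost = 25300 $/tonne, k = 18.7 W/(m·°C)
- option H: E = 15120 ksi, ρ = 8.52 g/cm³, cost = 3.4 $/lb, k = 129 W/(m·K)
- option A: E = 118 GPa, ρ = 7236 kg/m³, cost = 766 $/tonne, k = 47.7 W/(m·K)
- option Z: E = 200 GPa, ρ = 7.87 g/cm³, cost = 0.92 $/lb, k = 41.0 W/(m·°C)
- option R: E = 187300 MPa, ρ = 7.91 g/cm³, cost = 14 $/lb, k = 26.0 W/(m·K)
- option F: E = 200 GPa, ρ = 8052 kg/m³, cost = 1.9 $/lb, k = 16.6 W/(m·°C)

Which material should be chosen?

Screen on constraints: cost ≤ 3.1 $/kg; k ≥ 22.4 W/(m·K). Survivors: option A, option Z.
Putting every candidate on a common basis:
  option A: E = 118.0 GPa, ρ = 7236 kg/m³
  option Z: E = 200.0 GPa, ρ = 7870 kg/m³
  option Z: M = 0.743×10⁻³
  option A: M = 0.678×10⁻³
Option Z has the largest M.

option Z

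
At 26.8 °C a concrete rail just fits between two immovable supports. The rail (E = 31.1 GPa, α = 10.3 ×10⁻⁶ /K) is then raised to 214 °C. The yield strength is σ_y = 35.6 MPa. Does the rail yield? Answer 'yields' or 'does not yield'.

ΔT = 187.2 K. Constrained thermal stress σ = E·α·ΔT = 31.10×10³ MPa × 10.3×10⁻⁶ × 187.2 = 60.0 MPa (compressive).
Compare to σ_y = 35.6 MPa: σ ≥ σ_y, so it yields.

yields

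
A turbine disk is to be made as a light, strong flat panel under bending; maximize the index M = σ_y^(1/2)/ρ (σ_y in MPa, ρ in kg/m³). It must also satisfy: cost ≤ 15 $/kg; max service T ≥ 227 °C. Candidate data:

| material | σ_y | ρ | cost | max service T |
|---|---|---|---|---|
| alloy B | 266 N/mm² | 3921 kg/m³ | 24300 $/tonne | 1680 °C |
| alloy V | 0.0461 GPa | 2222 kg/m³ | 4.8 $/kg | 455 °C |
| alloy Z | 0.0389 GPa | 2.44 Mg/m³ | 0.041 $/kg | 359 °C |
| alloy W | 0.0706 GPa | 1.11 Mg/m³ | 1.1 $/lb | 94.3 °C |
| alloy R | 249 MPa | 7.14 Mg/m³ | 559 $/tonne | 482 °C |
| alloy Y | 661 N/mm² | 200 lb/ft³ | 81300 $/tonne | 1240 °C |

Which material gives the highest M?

alloy V

Screen on constraints: cost ≤ 15 $/kg; max service T ≥ 227 °C. Survivors: alloy V, alloy Z, alloy R.
Putting every candidate on a common basis:
  alloy V: σ_y = 46.10 MPa, ρ = 2222 kg/m³
  alloy Z: σ_y = 38.90 MPa, ρ = 2440 kg/m³
  alloy R: σ_y = 249.0 MPa, ρ = 7140 kg/m³
  alloy V: M = 3.06×10⁻³
  alloy Z: M = 2.56×10⁻³
  alloy R: M = 2.21×10⁻³
The maximum is for alloy V.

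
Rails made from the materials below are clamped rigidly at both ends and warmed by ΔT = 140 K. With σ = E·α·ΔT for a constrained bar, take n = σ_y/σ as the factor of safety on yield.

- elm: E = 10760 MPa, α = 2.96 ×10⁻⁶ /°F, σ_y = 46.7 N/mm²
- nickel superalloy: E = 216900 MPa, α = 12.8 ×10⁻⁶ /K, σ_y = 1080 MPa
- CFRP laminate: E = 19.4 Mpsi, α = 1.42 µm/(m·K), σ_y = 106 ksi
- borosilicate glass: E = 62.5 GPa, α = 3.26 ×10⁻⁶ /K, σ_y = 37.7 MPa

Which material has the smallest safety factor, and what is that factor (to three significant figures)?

borosilicate glass, n = 1.32

Converting E to GPa, α to ×10⁻⁶/K, σ_y to MPa, then σ and n for each:
  elm: E = 10.76, α = 5.33, σ_y = 46.70 → σ = 8.03 MPa, n = 5.82
  nickel superalloy: E = 216.9, α = 12.8, σ_y = 1080 → σ = 389 MPa, n = 2.78
  CFRP laminate: E = 133.8, α = 1.42, σ_y = 730.8 → σ = 26.6 MPa, n = 27.5
  borosilicate glass: E = 62.50, α = 3.26, σ_y = 37.70 → σ = 28.5 MPa, n = 1.32
Borosilicate glass has the lowest safety factor, n = 1.32.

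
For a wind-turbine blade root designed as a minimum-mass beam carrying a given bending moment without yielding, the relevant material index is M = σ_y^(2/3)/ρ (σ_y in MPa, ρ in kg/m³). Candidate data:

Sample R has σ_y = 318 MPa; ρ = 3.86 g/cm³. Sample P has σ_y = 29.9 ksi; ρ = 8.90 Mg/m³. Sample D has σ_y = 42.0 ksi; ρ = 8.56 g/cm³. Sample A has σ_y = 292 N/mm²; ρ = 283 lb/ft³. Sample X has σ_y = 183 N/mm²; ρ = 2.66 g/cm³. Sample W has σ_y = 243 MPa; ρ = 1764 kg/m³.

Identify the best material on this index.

sample W

Normalizing units and computing the index:
  sample R: σ_y = 318.0 MPa, ρ = 3860 kg/m³
  sample P: σ_y = 206.2 MPa, ρ = 8900 kg/m³
  sample D: σ_y = 289.6 MPa, ρ = 8560 kg/m³
  sample A: σ_y = 292.0 MPa, ρ = 4533 kg/m³
  sample X: σ_y = 183.0 MPa, ρ = 2660 kg/m³
  sample W: σ_y = 243.0 MPa, ρ = 1764 kg/m³
  sample W: M = 22.1×10⁻³
  sample X: M = 12.1×10⁻³
  sample R: M = 12.1×10⁻³
  sample A: M = 9.71×10⁻³
  sample D: M = 5.11×10⁻³
  sample P: M = 3.92×10⁻³
Sample W has the largest M.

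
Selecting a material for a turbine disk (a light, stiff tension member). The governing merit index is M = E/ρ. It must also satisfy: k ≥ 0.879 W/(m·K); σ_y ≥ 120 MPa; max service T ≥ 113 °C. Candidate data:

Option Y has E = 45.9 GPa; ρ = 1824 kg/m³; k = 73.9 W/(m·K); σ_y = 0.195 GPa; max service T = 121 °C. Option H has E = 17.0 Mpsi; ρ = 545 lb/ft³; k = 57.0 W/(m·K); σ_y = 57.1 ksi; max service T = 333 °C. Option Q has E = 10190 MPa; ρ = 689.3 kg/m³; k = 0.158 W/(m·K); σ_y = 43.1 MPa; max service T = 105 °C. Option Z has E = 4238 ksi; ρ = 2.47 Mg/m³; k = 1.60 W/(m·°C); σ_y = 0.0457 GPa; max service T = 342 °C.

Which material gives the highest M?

option Y

Screen on constraints: k ≥ 0.879 W/(m·K); σ_y ≥ 120 MPa; max service T ≥ 113 °C. Survivors: option Y, option H.
After converting to SI:
  option Y: E = 45.90 GPa, ρ = 1824 kg/m³
  option H: E = 117.2 GPa, ρ = 8730 kg/m³
  option Y: M = 25.2 MN·m/kg
  option H: M = 13.4 MN·m/kg
Option Y has the largest M.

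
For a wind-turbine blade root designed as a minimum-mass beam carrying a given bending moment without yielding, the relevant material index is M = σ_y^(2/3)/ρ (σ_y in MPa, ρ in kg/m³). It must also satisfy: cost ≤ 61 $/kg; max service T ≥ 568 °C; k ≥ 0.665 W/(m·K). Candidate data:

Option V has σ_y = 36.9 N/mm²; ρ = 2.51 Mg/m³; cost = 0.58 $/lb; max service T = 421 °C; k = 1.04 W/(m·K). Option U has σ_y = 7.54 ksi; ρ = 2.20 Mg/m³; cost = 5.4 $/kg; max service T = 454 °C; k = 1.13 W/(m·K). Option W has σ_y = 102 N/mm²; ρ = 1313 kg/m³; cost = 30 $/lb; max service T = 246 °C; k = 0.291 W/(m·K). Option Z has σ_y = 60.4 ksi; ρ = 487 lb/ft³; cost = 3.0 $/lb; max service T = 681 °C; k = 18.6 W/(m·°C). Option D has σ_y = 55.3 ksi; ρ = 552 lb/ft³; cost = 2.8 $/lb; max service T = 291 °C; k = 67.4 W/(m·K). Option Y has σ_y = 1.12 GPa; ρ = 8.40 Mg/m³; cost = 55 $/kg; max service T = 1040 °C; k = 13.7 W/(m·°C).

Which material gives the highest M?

Screen on constraints: cost ≤ 61 $/kg; max service T ≥ 568 °C; k ≥ 0.665 W/(m·K). Survivors: option Z, option Y.
Putting every candidate on a common basis:
  option Z: σ_y = 416.4 MPa, ρ = 7801 kg/m³
  option Y: σ_y = 1120 MPa, ρ = 8400 kg/m³
  option Y: M = 12.8×10⁻³
  option Z: M = 7.15×10⁻³
Highest index: option Y.

option Y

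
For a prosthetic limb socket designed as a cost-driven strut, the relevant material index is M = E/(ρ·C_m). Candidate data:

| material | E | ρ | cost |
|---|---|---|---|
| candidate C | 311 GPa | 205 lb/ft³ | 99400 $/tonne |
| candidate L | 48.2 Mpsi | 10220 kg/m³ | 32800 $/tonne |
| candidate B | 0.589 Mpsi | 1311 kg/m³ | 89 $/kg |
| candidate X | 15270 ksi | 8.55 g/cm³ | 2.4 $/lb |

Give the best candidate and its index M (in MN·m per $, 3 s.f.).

candidate X, M = 2.33 MN·m per $

Normalizing units and computing the index:
  candidate C: E = 311.0 GPa, ρ = 3284 kg/m³, cost = 99.40 $/kg
  candidate L: E = 332.3 GPa, ρ = 10220 kg/m³, cost = 32.80 $/kg
  candidate B: E = 4.061 GPa, ρ = 1311 kg/m³, cost = 89.00 $/kg
  candidate X: E = 105.3 GPa, ρ = 8550 kg/m³, cost = 5.291 $/kg
  candidate X: M = 2.33 MN·m per $
  candidate L: M = 0.991 MN·m per $
  candidate C: M = 0.953 MN·m per $
  candidate B: M = 0.0348 MN·m per $
Highest index: candidate X.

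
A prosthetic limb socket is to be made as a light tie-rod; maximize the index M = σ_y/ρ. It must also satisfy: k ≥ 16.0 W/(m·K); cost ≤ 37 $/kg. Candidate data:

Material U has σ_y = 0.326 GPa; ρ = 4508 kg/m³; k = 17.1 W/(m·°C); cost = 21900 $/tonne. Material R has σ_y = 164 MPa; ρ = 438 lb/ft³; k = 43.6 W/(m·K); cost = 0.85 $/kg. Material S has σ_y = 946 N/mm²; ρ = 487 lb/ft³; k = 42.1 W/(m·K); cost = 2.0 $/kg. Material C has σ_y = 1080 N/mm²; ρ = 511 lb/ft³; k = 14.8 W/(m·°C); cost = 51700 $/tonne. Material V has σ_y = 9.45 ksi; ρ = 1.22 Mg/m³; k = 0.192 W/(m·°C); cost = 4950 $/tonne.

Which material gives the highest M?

Screen on constraints: k ≥ 16.0 W/(m·K); cost ≤ 37 $/kg. Survivors: material U, material R, material S.
Normalizing units and computing the index:
  material U: σ_y = 326.0 MPa, ρ = 4508 kg/m³
  material R: σ_y = 164.0 MPa, ρ = 7016 kg/m³
  material S: σ_y = 946.0 MPa, ρ = 7801 kg/m³
  material S: M = 121 kN·m/kg
  material U: M = 72.3 kN·m/kg
  material R: M = 23.4 kN·m/kg
Material S has the largest M.

material S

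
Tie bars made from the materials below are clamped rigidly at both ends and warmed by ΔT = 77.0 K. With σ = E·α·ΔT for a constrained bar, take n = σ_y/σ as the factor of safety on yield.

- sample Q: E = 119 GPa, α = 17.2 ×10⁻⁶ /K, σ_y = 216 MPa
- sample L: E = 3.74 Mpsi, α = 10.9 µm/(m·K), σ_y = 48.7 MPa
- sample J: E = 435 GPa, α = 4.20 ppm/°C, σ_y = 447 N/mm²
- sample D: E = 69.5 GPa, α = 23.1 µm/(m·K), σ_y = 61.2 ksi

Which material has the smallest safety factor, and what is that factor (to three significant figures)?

sample Q, n = 1.37

Converting E to GPa, α to ×10⁻⁶/K, σ_y to MPa, then σ and n for each:
  sample Q: E = 119.0, α = 17.2, σ_y = 216.0 → σ = 158 MPa, n = 1.37
  sample L: E = 25.79, α = 10.9, σ_y = 48.70 → σ = 21.6 MPa, n = 2.25
  sample J: E = 435.0, α = 4.20, σ_y = 447.0 → σ = 141 MPa, n = 3.18
  sample D: E = 69.50, α = 23.1, σ_y = 422.0 → σ = 124 MPa, n = 3.41
The minimum is sample Q at n = 1.37.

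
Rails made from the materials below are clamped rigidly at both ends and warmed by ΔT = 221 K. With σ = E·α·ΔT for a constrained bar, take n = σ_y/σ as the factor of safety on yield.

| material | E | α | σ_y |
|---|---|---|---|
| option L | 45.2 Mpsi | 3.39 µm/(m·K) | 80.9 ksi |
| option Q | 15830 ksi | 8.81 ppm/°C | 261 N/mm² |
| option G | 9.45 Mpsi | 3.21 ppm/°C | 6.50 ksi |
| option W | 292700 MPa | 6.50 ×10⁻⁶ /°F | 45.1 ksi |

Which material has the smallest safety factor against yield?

In consistent units (E in GPa, α in ×10⁻⁶/K, σ_y in MPa):
  option L: E = 311.6, α = 3.39, σ_y = 557.8 → σ = 233 MPa, n = 2.39
  option Q: E = 109.1, α = 8.81, σ_y = 261.0 → σ = 213 MPa, n = 1.23
  option G: E = 65.16, α = 3.21, σ_y = 44.82 → σ = 46.2 MPa, n = 0.970
  option W: E = 292.7, α = 11.7, σ_y = 311.0 → σ = 757 MPa, n = 0.411
The minimum is option W at n = 0.411.

option W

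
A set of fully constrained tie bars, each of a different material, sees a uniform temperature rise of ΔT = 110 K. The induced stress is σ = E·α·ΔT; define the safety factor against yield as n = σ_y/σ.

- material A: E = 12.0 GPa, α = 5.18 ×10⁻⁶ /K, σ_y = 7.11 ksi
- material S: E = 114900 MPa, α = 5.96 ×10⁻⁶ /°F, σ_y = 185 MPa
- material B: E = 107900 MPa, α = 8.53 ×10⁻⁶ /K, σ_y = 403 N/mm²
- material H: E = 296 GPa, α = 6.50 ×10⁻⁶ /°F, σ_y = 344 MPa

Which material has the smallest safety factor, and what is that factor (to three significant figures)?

In consistent units (E in GPa, α in ×10⁻⁶/K, σ_y in MPa):
  material A: E = 12.00, α = 5.18, σ_y = 49.02 → σ = 6.84 MPa, n = 7.17
  material S: E = 114.9, α = 10.7, σ_y = 185.0 → σ = 136 MPa, n = 1.36
  material B: E = 107.9, α = 8.53, σ_y = 403.0 → σ = 101 MPa, n = 3.98
  material H: E = 296.0, α = 11.7, σ_y = 344.0 → σ = 381 MPa, n = 0.903
Material H has the lowest safety factor, n = 0.903.

material H, n = 0.903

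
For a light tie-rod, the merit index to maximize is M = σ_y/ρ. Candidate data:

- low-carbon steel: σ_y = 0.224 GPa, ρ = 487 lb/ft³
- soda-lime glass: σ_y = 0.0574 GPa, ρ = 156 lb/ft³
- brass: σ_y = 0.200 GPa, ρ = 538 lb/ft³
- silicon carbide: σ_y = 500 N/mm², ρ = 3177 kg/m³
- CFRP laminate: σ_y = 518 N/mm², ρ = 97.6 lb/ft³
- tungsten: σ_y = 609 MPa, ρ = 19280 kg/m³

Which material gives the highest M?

CFRP laminate

Normalizing units and computing the index:
  low-carbon steel: σ_y = 224.0 MPa, ρ = 7801 kg/m³
  soda-lime glass: σ_y = 57.40 MPa, ρ = 2499 kg/m³
  brass: σ_y = 200.0 MPa, ρ = 8618 kg/m³
  silicon carbide: σ_y = 500.0 MPa, ρ = 3177 kg/m³
  CFRP laminate: σ_y = 518.0 MPa, ρ = 1563 kg/m³
  tungsten: σ_y = 609.0 MPa, ρ = 19280 kg/m³
  CFRP laminate: M = 331 kN·m/kg
  silicon carbide: M = 157 kN·m/kg
  tungsten: M = 31.6 kN·m/kg
  low-carbon steel: M = 28.7 kN·m/kg
  brass: M = 23.2 kN·m/kg
  soda-lime glass: M = 23.0 kN·m/kg
CFRP laminate has the largest M.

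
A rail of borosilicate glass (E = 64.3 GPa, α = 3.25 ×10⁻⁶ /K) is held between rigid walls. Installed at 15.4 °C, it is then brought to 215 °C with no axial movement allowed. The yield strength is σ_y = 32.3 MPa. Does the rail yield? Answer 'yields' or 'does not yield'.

ΔT = 199.6 K. Constrained thermal stress σ = E·α·ΔT = 64.30×10³ MPa × 3.25×10⁻⁶ × 199.6 = 41.7 MPa (compressive).
Compare to σ_y = 32.3 MPa: σ ≥ σ_y, so it yields.

yields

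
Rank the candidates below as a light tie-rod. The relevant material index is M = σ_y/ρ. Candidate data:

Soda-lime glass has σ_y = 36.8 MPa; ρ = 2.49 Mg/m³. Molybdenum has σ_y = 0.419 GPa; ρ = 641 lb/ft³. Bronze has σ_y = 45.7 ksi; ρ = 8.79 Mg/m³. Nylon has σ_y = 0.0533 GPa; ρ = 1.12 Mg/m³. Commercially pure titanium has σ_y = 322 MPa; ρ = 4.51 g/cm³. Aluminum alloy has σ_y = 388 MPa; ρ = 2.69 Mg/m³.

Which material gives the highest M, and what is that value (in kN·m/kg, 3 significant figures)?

In SI units:
  soda-lime glass: σ_y = 36.80 MPa, ρ = 2490 kg/m³
  molybdenum: σ_y = 419.0 MPa, ρ = 10270 kg/m³
  bronze: σ_y = 315.1 MPa, ρ = 8790 kg/m³
  nylon: σ_y = 53.30 MPa, ρ = 1120 kg/m³
  commercially pure titanium: σ_y = 322.0 MPa, ρ = 4510 kg/m³
  aluminum alloy: σ_y = 388.0 MPa, ρ = 2690 kg/m³
  aluminum alloy: M = 144 kN·m/kg
  commercially pure titanium: M = 71.4 kN·m/kg
  nylon: M = 47.6 kN·m/kg
  molybdenum: M = 40.8 kN·m/kg
  bronze: M = 35.8 kN·m/kg
  soda-lime glass: M = 14.8 kN·m/kg
Highest index: aluminum alloy.

aluminum alloy, M = 144 kN·m/kg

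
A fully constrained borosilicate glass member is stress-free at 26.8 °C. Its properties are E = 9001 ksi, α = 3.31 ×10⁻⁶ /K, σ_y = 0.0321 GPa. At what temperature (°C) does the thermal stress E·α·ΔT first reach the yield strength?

E = 9001 ksi = 62.06 GPa.
σ_y = 0.0321 GPa = 32.10 MPa.
E·α·ΔT = 32.10 MPa ⇒ ΔT = 32.10 / (62.06×10³ × 3.31×10⁻⁶) = 156.3 K.
T = 26.8 + 156.3 = 183.1 °C.

183 °C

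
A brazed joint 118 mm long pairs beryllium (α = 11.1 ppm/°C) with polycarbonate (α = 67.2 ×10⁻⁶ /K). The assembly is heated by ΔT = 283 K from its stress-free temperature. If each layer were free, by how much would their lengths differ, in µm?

Δα = |11.1 − 67.2|×10⁻⁶/K = 56.1×10⁻⁶/K.
ΔL_mismatch = Δα·L·ΔT = 56.1×10⁻⁶ × 118.0 mm × 283.0 K = 1870 µm.

1870 µm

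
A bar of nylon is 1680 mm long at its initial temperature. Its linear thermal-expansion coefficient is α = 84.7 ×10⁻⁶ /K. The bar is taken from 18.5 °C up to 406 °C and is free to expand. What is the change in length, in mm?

ΔT = 406 − 18.5 = 387.5 K.
ΔL = α·L₀·ΔT = 84.7×10⁻⁶ × 1680 mm × 387.5 K = 55.1 mm.

55.1 mm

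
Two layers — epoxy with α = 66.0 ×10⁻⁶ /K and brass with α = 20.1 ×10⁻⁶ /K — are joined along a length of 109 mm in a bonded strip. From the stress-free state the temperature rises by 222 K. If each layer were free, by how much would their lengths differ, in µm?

1110 µm

Δα = |66.0 − 20.1|×10⁻⁶/K = 45.9×10⁻⁶/K.
ΔL_mismatch = Δα·L·ΔT = 45.9×10⁻⁶ × 109.0 mm × 222.0 K = 1110 µm.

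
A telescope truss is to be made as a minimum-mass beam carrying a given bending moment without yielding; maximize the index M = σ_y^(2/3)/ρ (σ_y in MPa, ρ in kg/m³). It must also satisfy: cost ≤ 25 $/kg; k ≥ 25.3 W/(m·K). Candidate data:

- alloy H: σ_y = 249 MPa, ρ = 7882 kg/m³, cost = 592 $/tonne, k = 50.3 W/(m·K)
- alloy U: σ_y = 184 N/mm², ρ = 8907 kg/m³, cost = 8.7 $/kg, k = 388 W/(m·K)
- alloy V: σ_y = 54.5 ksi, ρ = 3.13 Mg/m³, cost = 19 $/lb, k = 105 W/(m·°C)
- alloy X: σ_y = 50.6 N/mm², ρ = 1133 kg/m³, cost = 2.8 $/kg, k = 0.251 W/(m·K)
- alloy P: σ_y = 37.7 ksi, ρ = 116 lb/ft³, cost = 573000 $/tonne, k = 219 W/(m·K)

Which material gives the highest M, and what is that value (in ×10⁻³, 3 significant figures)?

Screen on constraints: cost ≤ 25 $/kg; k ≥ 25.3 W/(m·K). Survivors: alloy H, alloy U.
Normalizing units and computing the index:
  alloy H: σ_y = 249.0 MPa, ρ = 7882 kg/m³
  alloy U: σ_y = 184.0 MPa, ρ = 8907 kg/m³
  alloy H: M = 5.02×10⁻³
  alloy U: M = 3.63×10⁻³
Alloy H ranks first.

alloy H, M = 5.02×10⁻³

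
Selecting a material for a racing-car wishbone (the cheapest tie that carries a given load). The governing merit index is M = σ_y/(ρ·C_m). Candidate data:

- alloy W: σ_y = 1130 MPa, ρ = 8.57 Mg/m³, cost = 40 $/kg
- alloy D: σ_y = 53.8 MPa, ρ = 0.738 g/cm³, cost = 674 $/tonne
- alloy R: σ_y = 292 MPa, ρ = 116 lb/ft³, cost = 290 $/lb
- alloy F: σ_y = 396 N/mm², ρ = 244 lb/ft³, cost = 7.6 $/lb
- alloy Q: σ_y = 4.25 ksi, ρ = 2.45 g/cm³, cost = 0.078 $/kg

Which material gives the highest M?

Putting every candidate on a common basis:
  alloy W: σ_y = 1130 MPa, ρ = 8570 kg/m³, cost = 40.00 $/kg
  alloy D: σ_y = 53.80 MPa, ρ = 738.0 kg/m³, cost = 0.6740 $/kg
  alloy R: σ_y = 292.0 MPa, ρ = 1858 kg/m³, cost = 639.3 $/kg
  alloy F: σ_y = 396.0 MPa, ρ = 3909 kg/m³, cost = 16.75 $/kg
  alloy Q: σ_y = 29.30 MPa, ρ = 2450 kg/m³, cost = 0.07800 $/kg
  alloy Q: M = 153 kN·m per $
  alloy D: M = 108 kN·m per $
  alloy F: M = 6.05 kN·m per $
  alloy W: M = 3.30 kN·m per $
  alloy R: M = 0.246 kN·m per $
Alloy Q has the largest M.

alloy Q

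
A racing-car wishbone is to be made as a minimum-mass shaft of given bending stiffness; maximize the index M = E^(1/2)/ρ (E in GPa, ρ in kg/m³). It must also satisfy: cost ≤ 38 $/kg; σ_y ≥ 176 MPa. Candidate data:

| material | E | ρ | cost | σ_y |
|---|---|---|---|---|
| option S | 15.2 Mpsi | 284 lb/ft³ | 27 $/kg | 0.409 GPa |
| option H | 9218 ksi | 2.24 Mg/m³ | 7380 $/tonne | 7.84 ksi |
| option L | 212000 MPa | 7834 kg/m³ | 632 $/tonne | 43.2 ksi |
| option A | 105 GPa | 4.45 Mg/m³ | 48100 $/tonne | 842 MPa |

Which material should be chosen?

option S

Screen on constraints: cost ≤ 38 $/kg; σ_y ≥ 176 MPa. Survivors: option S, option L.
In SI units:
  option S: E = 104.8 GPa, ρ = 4549 kg/m³
  option L: E = 212.0 GPa, ρ = 7834 kg/m³
  option S: M = 2.25×10⁻³
  option L: M = 1.86×10⁻³
Option S has the largest M.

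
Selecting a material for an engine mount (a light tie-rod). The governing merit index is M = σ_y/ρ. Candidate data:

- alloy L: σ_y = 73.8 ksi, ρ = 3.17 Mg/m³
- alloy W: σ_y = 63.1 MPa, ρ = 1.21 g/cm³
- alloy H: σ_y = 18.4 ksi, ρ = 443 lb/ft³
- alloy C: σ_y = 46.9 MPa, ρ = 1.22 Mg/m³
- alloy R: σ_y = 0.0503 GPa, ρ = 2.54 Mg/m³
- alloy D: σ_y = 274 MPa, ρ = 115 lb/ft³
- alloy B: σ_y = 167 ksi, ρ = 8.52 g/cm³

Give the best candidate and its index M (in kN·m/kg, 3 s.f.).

After converting to SI:
  alloy L: σ_y = 508.8 MPa, ρ = 3170 kg/m³
  alloy W: σ_y = 63.10 MPa, ρ = 1210 kg/m³
  alloy H: σ_y = 126.9 MPa, ρ = 7096 kg/m³
  alloy C: σ_y = 46.90 MPa, ρ = 1220 kg/m³
  alloy R: σ_y = 50.30 MPa, ρ = 2540 kg/m³
  alloy D: σ_y = 274.0 MPa, ρ = 1842 kg/m³
  alloy B: σ_y = 1151 MPa, ρ = 8520 kg/m³
  alloy L: M = 161 kN·m/kg
  alloy D: M = 149 kN·m/kg
  alloy B: M = 135 kN·m/kg
  alloy W: M = 52.1 kN·m/kg
  alloy C: M = 38.4 kN·m/kg
  alloy R: M = 19.8 kN·m/kg
  alloy H: M = 17.9 kN·m/kg
Alloy L has the largest M.

alloy L, M = 161 kN·m/kg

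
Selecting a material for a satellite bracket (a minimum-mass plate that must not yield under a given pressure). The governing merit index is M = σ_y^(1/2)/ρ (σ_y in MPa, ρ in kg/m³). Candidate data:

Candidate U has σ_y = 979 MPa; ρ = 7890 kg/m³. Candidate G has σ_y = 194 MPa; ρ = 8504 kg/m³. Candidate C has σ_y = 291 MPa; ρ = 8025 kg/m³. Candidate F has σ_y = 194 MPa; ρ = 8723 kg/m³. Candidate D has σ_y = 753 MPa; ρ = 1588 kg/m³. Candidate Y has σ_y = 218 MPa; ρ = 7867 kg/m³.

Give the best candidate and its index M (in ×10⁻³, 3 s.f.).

candidate D, M = 17.3×10⁻³

Per-candidate index values:
  candidate D: M = 17.3×10⁻³
  candidate U: M = 3.97×10⁻³
  candidate C: M = 2.13×10⁻³
  candidate Y: M = 1.88×10⁻³
  candidate G: M = 1.64×10⁻³
  candidate F: M = 1.60×10⁻³
Candidate D has the largest M.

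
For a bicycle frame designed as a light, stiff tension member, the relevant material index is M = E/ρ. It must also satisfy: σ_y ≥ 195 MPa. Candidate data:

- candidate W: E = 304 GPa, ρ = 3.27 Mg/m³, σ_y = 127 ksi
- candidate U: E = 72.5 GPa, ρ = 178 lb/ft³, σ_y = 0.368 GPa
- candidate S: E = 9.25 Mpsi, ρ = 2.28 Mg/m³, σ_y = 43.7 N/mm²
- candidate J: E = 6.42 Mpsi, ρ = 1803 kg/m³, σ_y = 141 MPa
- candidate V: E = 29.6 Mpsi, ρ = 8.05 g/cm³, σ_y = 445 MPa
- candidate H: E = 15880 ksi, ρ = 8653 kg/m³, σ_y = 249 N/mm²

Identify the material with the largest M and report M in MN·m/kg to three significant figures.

Screen on constraints: σ_y ≥ 195 MPa. Survivors: candidate W, candidate U, candidate V, candidate H.
In SI units:
  candidate W: E = 304.0 GPa, ρ = 3270 kg/m³
  candidate U: E = 72.50 GPa, ρ = 2851 kg/m³
  candidate V: E = 204.1 GPa, ρ = 8050 kg/m³
  candidate H: E = 109.5 GPa, ρ = 8653 kg/m³
  candidate W: M = 93.0 MN·m/kg
  candidate U: M = 25.4 MN·m/kg
  candidate V: M = 25.4 MN·m/kg
  candidate H: M = 12.7 MN·m/kg
The maximum is for candidate W.

candidate W, M = 93.0 MN·m/kg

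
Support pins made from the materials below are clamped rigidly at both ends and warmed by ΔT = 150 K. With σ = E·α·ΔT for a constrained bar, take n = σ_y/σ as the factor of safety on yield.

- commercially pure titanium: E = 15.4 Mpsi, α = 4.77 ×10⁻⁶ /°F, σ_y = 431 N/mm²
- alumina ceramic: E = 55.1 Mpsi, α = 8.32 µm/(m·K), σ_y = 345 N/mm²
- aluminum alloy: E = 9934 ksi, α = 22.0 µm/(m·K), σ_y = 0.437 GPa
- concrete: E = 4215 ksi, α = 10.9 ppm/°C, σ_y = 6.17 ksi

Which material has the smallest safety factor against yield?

alumina ceramic

Per material, after unit conversion:
  commercially pure titanium: E = 106.2, α = 8.59, σ_y = 431.0 → σ = 137 MPa, n = 3.15
  alumina ceramic: E = 379.9, α = 8.32, σ_y = 345.0 → σ = 474 MPa, n = 0.728
  aluminum alloy: E = 68.49, α = 22.0, σ_y = 437.0 → σ = 226 MPa, n = 1.93
  concrete: E = 29.06, α = 10.9, σ_y = 42.54 → σ = 47.5 MPa, n = 0.895
Alumina ceramic has the lowest safety factor, n = 0.728.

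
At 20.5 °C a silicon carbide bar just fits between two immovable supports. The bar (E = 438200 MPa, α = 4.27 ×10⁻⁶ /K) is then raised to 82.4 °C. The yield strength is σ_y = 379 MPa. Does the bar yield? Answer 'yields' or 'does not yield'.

does not yield

E = 438200 MPa = 438.2 GPa.
ΔT = 61.90 K. Constrained thermal stress σ = E·α·ΔT = 438.2×10³ MPa × 4.27×10⁻⁶ × 61.90 = 116 MPa (compressive).
Compare to σ_y = 379 MPa: σ < σ_y, so it does not yield.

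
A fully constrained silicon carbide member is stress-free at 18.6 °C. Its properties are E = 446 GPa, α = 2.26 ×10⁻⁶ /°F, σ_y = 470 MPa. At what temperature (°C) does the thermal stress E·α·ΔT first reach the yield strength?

278 °C

α = 2.26×10⁻⁶/°F × 9/5 = 4.07×10⁻⁶/K.
E·α·ΔT = 470.0 MPa ⇒ ΔT = 470.0 / (446.0×10³ × 4.07×10⁻⁶) = 259.0 K.
T = 18.6 + 259.0 = 277.6 °C.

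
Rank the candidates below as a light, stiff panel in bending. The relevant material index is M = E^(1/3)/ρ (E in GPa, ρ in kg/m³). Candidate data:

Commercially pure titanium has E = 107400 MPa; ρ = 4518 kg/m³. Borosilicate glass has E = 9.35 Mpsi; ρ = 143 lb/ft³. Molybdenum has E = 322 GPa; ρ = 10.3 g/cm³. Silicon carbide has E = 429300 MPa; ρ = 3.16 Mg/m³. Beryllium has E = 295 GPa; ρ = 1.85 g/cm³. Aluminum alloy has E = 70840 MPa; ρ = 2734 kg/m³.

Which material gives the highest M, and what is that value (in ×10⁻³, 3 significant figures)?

beryllium, M = 3.60×10⁻³

Normalizing units and computing the index:
  commercially pure titanium: E = 107.4 GPa, ρ = 4518 kg/m³
  borosilicate glass: E = 64.47 GPa, ρ = 2291 kg/m³
  molybdenum: E = 322.0 GPa, ρ = 10300 kg/m³
  silicon carbide: E = 429.3 GPa, ρ = 3160 kg/m³
  beryllium: E = 295.0 GPa, ρ = 1850 kg/m³
  aluminum alloy: E = 70.84 GPa, ρ = 2734 kg/m³
  beryllium: M = 3.60×10⁻³
  silicon carbide: M = 2.39×10⁻³
  borosilicate glass: M = 1.75×10⁻³
  aluminum alloy: M = 1.51×10⁻³
  commercially pure titanium: M = 1.05×10⁻³
  molybdenum: M = 0.665×10⁻³
Beryllium ranks first.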